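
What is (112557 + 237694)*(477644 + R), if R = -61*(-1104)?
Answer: 190882591988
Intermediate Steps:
R = 67344
(112557 + 237694)*(477644 + R) = (112557 + 237694)*(477644 + 67344) = 350251*544988 = 190882591988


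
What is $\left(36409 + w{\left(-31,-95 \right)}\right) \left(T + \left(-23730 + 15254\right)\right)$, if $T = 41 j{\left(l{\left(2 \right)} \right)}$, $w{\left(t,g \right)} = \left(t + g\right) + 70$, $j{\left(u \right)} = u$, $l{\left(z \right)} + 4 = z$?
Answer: $-311108974$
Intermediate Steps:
$l{\left(z \right)} = -4 + z$
$w{\left(t,g \right)} = 70 + g + t$ ($w{\left(t,g \right)} = \left(g + t\right) + 70 = 70 + g + t$)
$T = -82$ ($T = 41 \left(-4 + 2\right) = 41 \left(-2\right) = -82$)
$\left(36409 + w{\left(-31,-95 \right)}\right) \left(T + \left(-23730 + 15254\right)\right) = \left(36409 - 56\right) \left(-82 + \left(-23730 + 15254\right)\right) = \left(36409 - 56\right) \left(-82 - 8476\right) = 36353 \left(-8558\right) = -311108974$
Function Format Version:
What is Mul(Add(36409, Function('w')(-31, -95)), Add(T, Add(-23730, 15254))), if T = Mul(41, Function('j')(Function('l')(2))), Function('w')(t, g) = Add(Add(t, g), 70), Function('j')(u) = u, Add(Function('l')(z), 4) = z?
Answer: -311108974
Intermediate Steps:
Function('l')(z) = Add(-4, z)
Function('w')(t, g) = Add(70, g, t) (Function('w')(t, g) = Add(Add(g, t), 70) = Add(70, g, t))
T = -82 (T = Mul(41, Add(-4, 2)) = Mul(41, -2) = -82)
Mul(Add(36409, Function('w')(-31, -95)), Add(T, Add(-23730, 15254))) = Mul(Add(36409, Add(70, -95, -31)), Add(-82, Add(-23730, 15254))) = Mul(Add(36409, -56), Add(-82, -8476)) = Mul(36353, -8558) = -311108974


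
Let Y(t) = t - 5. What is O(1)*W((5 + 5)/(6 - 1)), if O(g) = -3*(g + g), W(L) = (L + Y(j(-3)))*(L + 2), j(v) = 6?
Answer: -72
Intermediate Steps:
Y(t) = -5 + t
W(L) = (1 + L)*(2 + L) (W(L) = (L + (-5 + 6))*(L + 2) = (L + 1)*(2 + L) = (1 + L)*(2 + L))
O(g) = -6*g
O(1)*W((5 + 5)/(6 - 1)) = (-6*1)*(2 + ((5 + 5)/(6 - 1))**2 + 3*((5 + 5)/(6 - 1))) = -6*(2 + (10/5)**2 + 3*(10/5)) = -6*(2 + (10*(1/5))**2 + 3*(10*(1/5))) = -6*(2 + 2**2 + 3*2) = -6*(2 + 4 + 6) = -6*12 = -72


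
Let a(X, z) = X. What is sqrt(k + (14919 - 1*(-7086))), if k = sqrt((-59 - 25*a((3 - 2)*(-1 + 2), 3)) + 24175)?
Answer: sqrt(22005 + sqrt(24091)) ≈ 148.86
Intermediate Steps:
k = sqrt(24091) (k = sqrt((-59 - 25*(3 - 2)*(-1 + 2)) + 24175) = sqrt((-59 - 25) + 24175) = sqrt(-84 + 24175) = sqrt(24091) ≈ 155.21)
sqrt(k + (14919 - 1*(-7086))) = sqrt(sqrt(24091) + (14919 - 1*(-7086))) = sqrt(sqrt(24091) + (14919 + 7086)) = sqrt(sqrt(24091) + 22005) = sqrt(22005 + sqrt(24091))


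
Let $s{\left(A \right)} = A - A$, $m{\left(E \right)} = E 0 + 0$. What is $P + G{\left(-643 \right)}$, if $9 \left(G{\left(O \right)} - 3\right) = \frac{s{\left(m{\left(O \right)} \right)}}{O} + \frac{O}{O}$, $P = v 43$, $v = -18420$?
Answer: $- \frac{7128512}{9} \approx -7.9206 \cdot 10^{5}$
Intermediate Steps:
$m{\left(E \right)} = 0$ ($m{\left(E \right)} = 0 + 0 = 0$)
$s{\left(A \right)} = 0$
$P = -792060$ ($P = \left(-18420\right) 43 = -792060$)
$G{\left(O \right)} = \frac{28}{9}$ ($G{\left(O \right)} = 3 + \frac{\frac{0}{O} + \frac{O}{O}}{9} = 3 + \frac{0 + 1}{9} = 3 + \frac{1}{9} \cdot 1 = 3 + \frac{1}{9} = \frac{28}{9}$)
$P + G{\left(-643 \right)} = -792060 + \frac{28}{9} = - \frac{7128512}{9}$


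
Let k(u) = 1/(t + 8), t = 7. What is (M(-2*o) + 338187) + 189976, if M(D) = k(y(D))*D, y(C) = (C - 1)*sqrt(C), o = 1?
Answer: 7922443/15 ≈ 5.2816e+5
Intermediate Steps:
y(C) = sqrt(C)*(-1 + C) (y(C) = (-1 + C)*sqrt(C) = sqrt(C)*(-1 + C))
k(u) = 1/15 (k(u) = 1/(7 + 8) = 1/15)
M(D) = D/15
(M(-2*o) + 338187) + 189976 = ((-2*1)/15 + 338187) + 189976 = ((1/15)*(-2) + 338187) + 189976 = (-2/15 + 338187) + 189976 = 5072803/15 + 189976 = 7922443/15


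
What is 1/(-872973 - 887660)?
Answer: -1/1760633 ≈ -5.6798e-7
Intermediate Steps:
1/(-872973 - 887660) = 1/(-1760633) = -1/1760633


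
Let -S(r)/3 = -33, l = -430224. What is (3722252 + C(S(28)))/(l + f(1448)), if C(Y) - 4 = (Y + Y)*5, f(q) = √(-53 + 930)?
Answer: -1601829787104/185092689299 - 3723246*√877/185092689299 ≈ -8.6548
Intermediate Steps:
S(r) = 99 (S(r) = -3*(-33) = 99)
f(q) = √877
C(Y) = 4 + 10*Y (C(Y) = 4 + (Y + Y)*5 = 4 + (2*Y)*5 = 4 + 10*Y)
(3722252 + C(S(28)))/(l + f(1448)) = (3722252 + (4 + 10*99))/(-430224 + √877) = (3722252 + (4 + 990))/(-430224 + √877) = (3722252 + 994)/(-430224 + √877) = 3723246/(-430224 + √877)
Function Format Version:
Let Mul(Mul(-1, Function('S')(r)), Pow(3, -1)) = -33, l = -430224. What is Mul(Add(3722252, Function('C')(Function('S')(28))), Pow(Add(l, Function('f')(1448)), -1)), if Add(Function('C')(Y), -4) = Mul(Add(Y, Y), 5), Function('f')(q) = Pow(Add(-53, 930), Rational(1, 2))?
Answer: Add(Rational(-1601829787104, 185092689299), Mul(Rational(-3723246, 185092689299), Pow(877, Rational(1, 2)))) ≈ -8.6548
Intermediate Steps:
Function('S')(r) = 99 (Function('S')(r) = Mul(-3, -33) = 99)
Function('f')(q) = Pow(877, Rational(1, 2))
Function('C')(Y) = Add(4, Mul(10, Y)) (Function('C')(Y) = Add(4, Mul(Add(Y, Y), 5)) = Add(4, Mul(Mul(2, Y), 5)) = Add(4, Mul(10, Y)))
Mul(Add(3722252, Function('C')(Function('S')(28))), Pow(Add(l, Function('f')(1448)), -1)) = Mul(Add(3722252, Add(4, Mul(10, 99))), Pow(Add(-430224, Pow(877, Rational(1, 2))), -1)) = Mul(Add(3722252, Add(4, 990)), Pow(Add(-430224, Pow(877, Rational(1, 2))), -1)) = Mul(Add(3722252, 994), Pow(Add(-430224, Pow(877, Rational(1, 2))), -1)) = Mul(3723246, Pow(Add(-430224, Pow(877, Rational(1, 2))), -1))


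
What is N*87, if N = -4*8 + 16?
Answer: -1392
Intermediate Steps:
N = -16 (N = -32 + 16 = -16)
N*87 = -16*87 = -1392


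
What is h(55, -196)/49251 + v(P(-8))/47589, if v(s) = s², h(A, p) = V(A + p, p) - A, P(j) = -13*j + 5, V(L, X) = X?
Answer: 63689588/260422871 ≈ 0.24456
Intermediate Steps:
P(j) = 5 - 13*j
h(A, p) = p - A
h(55, -196)/49251 + v(P(-8))/47589 = (-196 - 1*55)/49251 + (5 - 13*(-8))²/47589 = (-196 - 55)*(1/49251) + (5 + 104)²*(1/47589) = -251*1/49251 + 109²*(1/47589) = -251/49251 + 11881*(1/47589) = -251/49251 + 11881/47589 = 63689588/260422871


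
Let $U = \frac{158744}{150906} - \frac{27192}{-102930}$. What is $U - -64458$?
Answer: $\frac{83435894806126}{1294396215} \approx 64459.0$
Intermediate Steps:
$U = \frac{1703579656}{1294396215}$ ($U = 158744 \cdot \frac{1}{150906} - - \frac{4532}{17155} = \frac{79372}{75453} + \frac{4532}{17155} = \frac{1703579656}{1294396215} \approx 1.3161$)
$U - -64458 = \frac{1703579656}{1294396215} - -64458 = \frac{1703579656}{1294396215} + 64458 = \frac{83435894806126}{1294396215}$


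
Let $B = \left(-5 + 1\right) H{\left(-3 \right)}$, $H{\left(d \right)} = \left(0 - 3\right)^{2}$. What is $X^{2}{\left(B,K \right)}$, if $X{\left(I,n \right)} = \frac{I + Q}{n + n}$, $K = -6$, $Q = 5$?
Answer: $\frac{961}{144} \approx 6.6736$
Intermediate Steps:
$H{\left(d \right)} = 9$ ($H{\left(d \right)} = \left(-3\right)^{2} = 9$)
$B = -36$ ($B = \left(-5 + 1\right) 9 = \left(-4\right) 9 = -36$)
$X{\left(I,n \right)} = \frac{5 + I}{2 n}$ ($X{\left(I,n \right)} = \frac{I + 5}{n + n} = \frac{5 + I}{2 n}$)
$X^{2}{\left(B,K \right)} = \left(\frac{5 - 36}{2 \left(-6\right)}\right)^{2} = \left(\frac{1}{2} \left(- \frac{1}{6}\right) \left(-31\right)\right)^{2} = \left(\frac{31}{12}\right)^{2} = \frac{961}{144}$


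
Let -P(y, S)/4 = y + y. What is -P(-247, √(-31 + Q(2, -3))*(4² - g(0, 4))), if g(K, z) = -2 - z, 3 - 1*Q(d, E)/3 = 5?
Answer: -1976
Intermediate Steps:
Q(d, E) = -6 (Q(d, E) = 9 - 3*5 = 9 - 15 = -6)
P(y, S) = -8*y (P(y, S) = -4*(y + y) = -8*y)
-P(-247, √(-31 + Q(2, -3))*(4² - g(0, 4))) = -(-8)*(-247) = -1*1976 = -1976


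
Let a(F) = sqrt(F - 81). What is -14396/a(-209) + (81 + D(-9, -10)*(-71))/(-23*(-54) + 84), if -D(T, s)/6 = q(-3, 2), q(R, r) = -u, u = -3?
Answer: 453/442 + 7198*I*sqrt(290)/145 ≈ 1.0249 + 845.36*I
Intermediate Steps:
q(R, r) = 3 (q(R, r) = -1*(-3) = 3)
D(T, s) = -18 (D(T, s) = -6*3 = -18)
a(F) = sqrt(-81 + F)
-14396/a(-209) + (81 + D(-9, -10)*(-71))/(-23*(-54) + 84) = -14396/sqrt(-81 - 209) + (81 - 18*(-71))/(-23*(-54) + 84) = -14396*(-I*sqrt(290)/290) + (81 + 1278)/(1242 + 84) = -14396*(-I*sqrt(290)/290) + 1359/1326 = -(-7198)*I*sqrt(290)/145 + 1359*(1/1326) = 7198*I*sqrt(290)/145 + 453/442 = 453/442 + 7198*I*sqrt(290)/145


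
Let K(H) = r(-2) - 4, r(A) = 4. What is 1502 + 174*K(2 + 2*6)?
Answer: 1502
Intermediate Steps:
K(H) = 0 (K(H) = 4 - 4 = 0)
1502 + 174*K(2 + 2*6) = 1502 + 174*0 = 1502 + 0 = 1502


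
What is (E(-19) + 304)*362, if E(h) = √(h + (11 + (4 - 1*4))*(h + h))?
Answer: 110048 + 362*I*√437 ≈ 1.1005e+5 + 7567.4*I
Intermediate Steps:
E(h) = √23*√h (E(h) = √(h + (11 + (4 - 4))*(2*h)) = √(h + (11 + 0)*(2*h)) = √(h + 11*(2*h)) = √(h + 22*h) = √(23*h) = √23*√h)
(E(-19) + 304)*362 = (√23*√(-19) + 304)*362 = (√23*(I*√19) + 304)*362 = (I*√437 + 304)*362 = (304 + I*√437)*362 = 110048 + 362*I*√437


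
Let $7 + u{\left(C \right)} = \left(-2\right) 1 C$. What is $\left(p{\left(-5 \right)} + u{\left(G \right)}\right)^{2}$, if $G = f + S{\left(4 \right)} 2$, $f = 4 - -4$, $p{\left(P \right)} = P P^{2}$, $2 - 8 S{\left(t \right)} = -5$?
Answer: $\frac{91809}{4} \approx 22952.0$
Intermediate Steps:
$S{\left(t \right)} = \frac{7}{8}$ ($S{\left(t \right)} = \frac{1}{4} - - \frac{5}{8} = \frac{1}{4} + \frac{5}{8} = \frac{7}{8}$)
$p{\left(P \right)} = P^{3}$
$f = 8$ ($f = 4 + 4 = 8$)
$G = \frac{39}{4}$ ($G = 8 + \frac{7}{8} \cdot 2 = 8 + \frac{7}{4} = \frac{39}{4} \approx 9.75$)
$u{\left(C \right)} = -7 - 2 C$ ($u{\left(C \right)} = -7 + \left(-2\right) 1 C = -7 - 2 C$)
$\left(p{\left(-5 \right)} + u{\left(G \right)}\right)^{2} = \left(\left(-5\right)^{3} - \frac{53}{2}\right)^{2} = \left(-125 - \frac{53}{2}\right)^{2} = \left(- \frac{303}{2}\right)^{2} = \frac{91809}{4}$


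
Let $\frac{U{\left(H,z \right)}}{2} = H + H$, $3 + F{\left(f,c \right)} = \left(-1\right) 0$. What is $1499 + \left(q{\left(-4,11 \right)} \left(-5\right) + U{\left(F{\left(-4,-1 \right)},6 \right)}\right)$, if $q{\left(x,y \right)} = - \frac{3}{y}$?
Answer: $\frac{16372}{11} \approx 1488.4$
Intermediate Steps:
$F{\left(f,c \right)} = -3$ ($F{\left(f,c \right)} = -3 - 0 = -3 + 0 = -3$)
$U{\left(H,z \right)} = 4 H$ ($U{\left(H,z \right)} = 2 \left(H + H\right) = 2 \cdot 2 H = 4 H$)
$1499 + \left(q{\left(-4,11 \right)} \left(-5\right) + U{\left(F{\left(-4,-1 \right)},6 \right)}\right) = 1499 + \left(- \frac{3}{11} \left(-5\right) + 4 \left(-3\right)\right) = 1499 - \left(12 - \left(-3\right) \frac{1}{11} \left(-5\right)\right) = 1499 - \frac{117}{11} = \frac{16372}{11}$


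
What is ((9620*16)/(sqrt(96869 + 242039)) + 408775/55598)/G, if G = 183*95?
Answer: 81755/193314246 + 15392*sqrt(84727)/294595779 ≈ 0.015631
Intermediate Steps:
G = 17385
((9620*16)/(sqrt(96869 + 242039)) + 408775/55598)/G = ((9620*16)/(sqrt(96869 + 242039)) + 408775/55598)/17385 = (153920/(sqrt(338908)) + 408775*(1/55598))*(1/17385) = (153920/((2*sqrt(84727))) + 408775/55598)*(1/17385) = (153920*(sqrt(84727)/169454) + 408775/55598)*(1/17385) = (76960*sqrt(84727)/84727 + 408775/55598)*(1/17385) = (408775/55598 + 76960*sqrt(84727)/84727)*(1/17385) = 81755/193314246 + 15392*sqrt(84727)/294595779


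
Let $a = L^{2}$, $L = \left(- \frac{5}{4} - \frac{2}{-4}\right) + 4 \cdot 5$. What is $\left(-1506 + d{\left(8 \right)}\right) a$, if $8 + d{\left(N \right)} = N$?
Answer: $- \frac{4464537}{8} \approx -5.5807 \cdot 10^{5}$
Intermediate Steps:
$d{\left(N \right)} = -8 + N$
$L = \frac{77}{4}$ ($L = \left(\left(-5\right) \frac{1}{4} - - \frac{1}{2}\right) + 20 = \left(- \frac{5}{4} + \frac{1}{2}\right) + 20 = - \frac{3}{4} + 20 = \frac{77}{4} \approx 19.25$)
$a = \frac{5929}{16}$ ($a = \left(\frac{77}{4}\right)^{2} = \frac{5929}{16} \approx 370.56$)
$\left(-1506 + d{\left(8 \right)}\right) a = \left(-1506 + \left(-8 + 8\right)\right) \frac{5929}{16} = \left(-1506 + 0\right) \frac{5929}{16} = \left(-1506\right) \frac{5929}{16} = - \frac{4464537}{8}$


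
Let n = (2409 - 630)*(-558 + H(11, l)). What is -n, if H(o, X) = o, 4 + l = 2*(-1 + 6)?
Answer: 973113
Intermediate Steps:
l = 6 (l = -4 + 2*(-1 + 6) = -4 + 2*5 = -4 + 10 = 6)
n = -973113 (n = (2409 - 630)*(-558 + 11) = 1779*(-547) = -973113)
-n = -1*(-973113) = 973113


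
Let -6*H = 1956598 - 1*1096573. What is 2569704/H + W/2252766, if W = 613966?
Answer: -5700937449739/322905846525 ≈ -17.655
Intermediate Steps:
H = -286675/2 (H = -(1956598 - 1*1096573)/6 = -(1956598 - 1096573)/6 = -⅙*860025 = -286675/2 ≈ -1.4334e+5)
2569704/H + W/2252766 = 2569704/(-286675/2) + 613966/2252766 = 2569704*(-2/286675) + 613966*(1/2252766) = -5139408/286675 + 306983/1126383 = -5700937449739/322905846525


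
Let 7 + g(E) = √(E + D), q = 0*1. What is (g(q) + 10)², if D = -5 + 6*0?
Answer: (3 + I*√5)² ≈ 4.0 + 13.416*I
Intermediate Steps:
q = 0
D = -5 (D = -5 + 0 = -5)
g(E) = -7 + √(-5 + E) (g(E) = -7 + √(E - 5) = -7 + √(-5 + E))
(g(q) + 10)² = ((-7 + √(-5 + 0)) + 10)² = ((-7 + √(-5)) + 10)² = ((-7 + I*√5) + 10)² = (3 + I*√5)²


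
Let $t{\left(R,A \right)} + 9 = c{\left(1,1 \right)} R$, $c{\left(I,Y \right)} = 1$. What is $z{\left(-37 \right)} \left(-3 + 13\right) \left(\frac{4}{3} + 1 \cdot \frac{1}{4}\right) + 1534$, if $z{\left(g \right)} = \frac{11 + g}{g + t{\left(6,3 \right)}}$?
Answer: $\frac{37063}{24} \approx 1544.3$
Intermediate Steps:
$t{\left(R,A \right)} = -9 + R$ ($t{\left(R,A \right)} = -9 + 1 R = -9 + R$)
$z{\left(g \right)} = \frac{11 + g}{-3 + g}$ ($z{\left(g \right)} = \frac{11 + g}{g + \left(-9 + 6\right)} = \frac{11 + g}{g - 3} = \frac{11 + g}{-3 + g}$)
$z{\left(-37 \right)} \left(-3 + 13\right) \left(\frac{4}{3} + 1 \cdot \frac{1}{4}\right) + 1534 = \frac{11 - 37}{-3 - 37} \left(-3 + 13\right) \left(\frac{4}{3} + 1 \cdot \frac{1}{4}\right) + 1534 = \frac{1}{-40} \left(-26\right) 10 \left(4 \cdot \frac{1}{3} + 1 \cdot \frac{1}{4}\right) + 1534 = \left(- \frac{1}{40}\right) \left(-26\right) 10 \left(\frac{4}{3} + \frac{1}{4}\right) + 1534 = \frac{13 \cdot 10 \cdot \frac{19}{12}}{20} + 1534 = \frac{13}{20} \cdot \frac{95}{6} + 1534 = \frac{247}{24} + 1534 = \frac{37063}{24}$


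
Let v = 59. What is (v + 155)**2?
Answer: 45796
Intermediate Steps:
(v + 155)**2 = (59 + 155)**2 = 214**2 = 45796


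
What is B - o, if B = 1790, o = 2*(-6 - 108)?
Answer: 2018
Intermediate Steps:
o = -228 (o = 2*(-114) = -228)
B - o = 1790 - 1*(-228) = 1790 + 228 = 2018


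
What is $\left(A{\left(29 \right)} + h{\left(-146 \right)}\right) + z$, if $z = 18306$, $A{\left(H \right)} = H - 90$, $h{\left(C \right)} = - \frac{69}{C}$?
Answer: $\frac{2663839}{146} \approx 18245.0$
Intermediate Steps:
$A{\left(H \right)} = -90 + H$
$\left(A{\left(29 \right)} + h{\left(-146 \right)}\right) + z = \left(\left(-90 + 29\right) - \frac{69}{-146}\right) + 18306 = \left(-61 - - \frac{69}{146}\right) + 18306 = \left(-61 + \frac{69}{146}\right) + 18306 = - \frac{8837}{146} + 18306 = \frac{2663839}{146}$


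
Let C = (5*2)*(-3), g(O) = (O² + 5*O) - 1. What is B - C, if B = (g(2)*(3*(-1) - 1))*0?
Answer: 30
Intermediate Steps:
g(O) = -1 + O² + 5*O
B = 0 (B = ((-1 + 2² + 5*2)*(3*(-1) - 1))*0 = ((-1 + 4 + 10)*(-3 - 1))*0 = (13*(-4))*0 = -52*0 = 0)
C = -30 (C = 10*(-3) = -30)
B - C = 0 - 1*(-30) = 0 + 30 = 30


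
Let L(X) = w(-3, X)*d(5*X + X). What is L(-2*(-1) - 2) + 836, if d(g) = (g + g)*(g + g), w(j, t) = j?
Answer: 836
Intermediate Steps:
d(g) = 4*g**2 (d(g) = (2*g)*(2*g) = 4*g**2)
L(X) = -432*X**2 (L(X) = -12*(5*X + X)**2 = -12*(6*X)**2 = -12*36*X**2 = -432*X**2)
L(-2*(-1) - 2) + 836 = -432*(-2*(-1) - 2)**2 + 836 = -432*(2 - 2)**2 + 836 = -432*0**2 + 836 = -432*0 + 836 = 0 + 836 = 836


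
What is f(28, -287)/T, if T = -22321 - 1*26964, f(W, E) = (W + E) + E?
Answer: 546/49285 ≈ 0.011078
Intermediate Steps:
f(W, E) = W + 2*E (f(W, E) = (E + W) + E = W + 2*E)
T = -49285 (T = -22321 - 26964 = -49285)
f(28, -287)/T = (28 + 2*(-287))/(-49285) = (28 - 574)*(-1/49285) = -546*(-1/49285) = 546/49285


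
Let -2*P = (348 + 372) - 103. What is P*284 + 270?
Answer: -87344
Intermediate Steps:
P = -617/2 (P = -((348 + 372) - 103)/2 = -(720 - 103)/2 = -½*617 = -617/2 ≈ -308.50)
P*284 + 270 = -617/2*284 + 270 = -87614 + 270 = -87344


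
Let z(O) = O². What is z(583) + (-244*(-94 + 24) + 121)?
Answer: 357090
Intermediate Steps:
z(583) + (-244*(-94 + 24) + 121) = 583² + (-244*(-94 + 24) + 121) = 339889 + (-244*(-70) + 121) = 339889 + (17080 + 121) = 339889 + 17201 = 357090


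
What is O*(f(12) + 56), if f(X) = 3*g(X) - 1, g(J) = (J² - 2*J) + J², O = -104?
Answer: -88088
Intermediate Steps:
g(J) = -2*J + 2*J²
f(X) = -1 + 6*X*(-1 + X) (f(X) = 3*(2*X*(-1 + X)) - 1 = 6*X*(-1 + X) - 1 = -1 + 6*X*(-1 + X))
O*(f(12) + 56) = -104*((-1 + 6*12*(-1 + 12)) + 56) = -104*((-1 + 6*12*11) + 56) = -104*((-1 + 792) + 56) = -104*(791 + 56) = -104*847 = -88088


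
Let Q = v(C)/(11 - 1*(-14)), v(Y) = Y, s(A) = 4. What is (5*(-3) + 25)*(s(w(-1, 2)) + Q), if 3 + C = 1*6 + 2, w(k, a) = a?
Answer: 42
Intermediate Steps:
C = 5 (C = -3 + (1*6 + 2) = -3 + (6 + 2) = -3 + 8 = 5)
Q = ⅕ (Q = 5/(11 - 1*(-14)) = 5/(11 + 14) = 5/25 = 5*(1/25) = ⅕ ≈ 0.20000)
(5*(-3) + 25)*(s(w(-1, 2)) + Q) = (5*(-3) + 25)*(4 + ⅕) = (-15 + 25)*(21/5) = 10*(21/5) = 42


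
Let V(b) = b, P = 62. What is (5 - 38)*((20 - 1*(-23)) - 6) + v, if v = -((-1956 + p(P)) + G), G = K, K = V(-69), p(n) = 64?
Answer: 740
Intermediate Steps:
K = -69
G = -69
v = 1961 (v = -((-1956 + 64) - 69) = -(-1892 - 69) = -1*(-1961) = 1961)
(5 - 38)*((20 - 1*(-23)) - 6) + v = (5 - 38)*((20 - 1*(-23)) - 6) + 1961 = -33*((20 + 23) - 6) + 1961 = -33*(43 - 6) + 1961 = -33*37 + 1961 = -1221 + 1961 = 740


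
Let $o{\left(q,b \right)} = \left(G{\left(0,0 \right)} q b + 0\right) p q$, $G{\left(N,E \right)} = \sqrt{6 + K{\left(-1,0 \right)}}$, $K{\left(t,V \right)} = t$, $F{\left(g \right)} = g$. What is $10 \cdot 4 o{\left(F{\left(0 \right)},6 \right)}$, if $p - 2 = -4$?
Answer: $0$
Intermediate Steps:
$p = -2$ ($p = 2 - 4 = -2$)
$G{\left(N,E \right)} = \sqrt{5}$ ($G{\left(N,E \right)} = \sqrt{6 - 1} = \sqrt{5}$)
$o{\left(q,b \right)} = - 2 b \sqrt{5} q^{2}$ ($o{\left(q,b \right)} = \left(\sqrt{5} q b + 0\right) \left(-2\right) q = \left(q \sqrt{5} b + 0\right) \left(-2\right) q = \left(b q \sqrt{5} + 0\right) \left(-2\right) q = b q \sqrt{5} \left(-2\right) q = - 2 b q \sqrt{5} q = - 2 b \sqrt{5} q^{2}$)
$10 \cdot 4 o{\left(F{\left(0 \right)},6 \right)} = 10 \cdot 4 \left(\left(-2\right) 6 \sqrt{5} \cdot 0^{2}\right) = 40 \left(\left(-2\right) 6 \sqrt{5} \cdot 0\right) = 40 \cdot 0 = 0$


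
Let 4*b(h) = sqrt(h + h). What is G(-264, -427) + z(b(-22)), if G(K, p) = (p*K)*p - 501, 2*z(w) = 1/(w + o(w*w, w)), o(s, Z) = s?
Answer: -722030357/15 - 4*I*sqrt(11)/165 ≈ -4.8135e+7 - 0.080403*I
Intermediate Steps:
b(h) = sqrt(2)*sqrt(h)/4 (b(h) = sqrt(h + h)/4 = sqrt(2*h)/4 = (sqrt(2)*sqrt(h))/4 = sqrt(2)*sqrt(h)/4)
z(w) = 1/(2*(w + w**2)) (z(w) = 1/(2*(w + w*w)) = 1/(2*(w + w**2)))
G(K, p) = -501 + K*p**2 (G(K, p) = (K*p)*p - 501 = K*p**2 - 501 = -501 + K*p**2)
G(-264, -427) + z(b(-22)) = (-501 - 264*(-427)**2) + 1/(2*((sqrt(2)*sqrt(-22)/4))*(1 + sqrt(2)*sqrt(-22)/4)) = (-501 - 264*182329) + 1/(2*((sqrt(2)*(I*sqrt(22))/4))*(1 + sqrt(2)*(I*sqrt(22))/4)) = (-501 - 48134856) + 1/(2*((I*sqrt(11)/2))*(1 + I*sqrt(11)/2)) = -48135357 + (-2*I*sqrt(11)/11)/(2*(1 + I*sqrt(11)/2)) = -48135357 - I*sqrt(11)/(11*(1 + I*sqrt(11)/2))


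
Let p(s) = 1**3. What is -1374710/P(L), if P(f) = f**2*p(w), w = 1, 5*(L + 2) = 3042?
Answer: -17183875/4596512 ≈ -3.7385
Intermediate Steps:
L = 3032/5 (L = -2 + (1/5)*3042 = -2 + 3042/5 = 3032/5 ≈ 606.40)
p(s) = 1
P(f) = f**2 (P(f) = f**2*1 = f**2)
-1374710/P(L) = -1374710/((3032/5)**2) = -1374710/9193024/25 = -1374710*25/9193024 = -17183875/4596512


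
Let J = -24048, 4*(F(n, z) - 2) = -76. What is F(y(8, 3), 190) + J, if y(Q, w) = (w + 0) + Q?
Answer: -24065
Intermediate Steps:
y(Q, w) = Q + w (y(Q, w) = w + Q = Q + w)
F(n, z) = -17 (F(n, z) = 2 + (¼)*(-76) = 2 - 19 = -17)
F(y(8, 3), 190) + J = -17 - 24048 = -24065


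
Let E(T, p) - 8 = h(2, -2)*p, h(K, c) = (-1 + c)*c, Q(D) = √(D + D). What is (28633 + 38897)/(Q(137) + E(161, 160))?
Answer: 2178968/31225 - 2251*√274/31225 ≈ 68.589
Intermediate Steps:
Q(D) = √2*√D (Q(D) = √(2*D) = √2*√D)
h(K, c) = c*(-1 + c)
E(T, p) = 8 + 6*p (E(T, p) = 8 + (-2*(-1 - 2))*p = 8 + (-2*(-3))*p = 8 + 6*p)
(28633 + 38897)/(Q(137) + E(161, 160)) = (28633 + 38897)/(√2*√137 + (8 + 6*160)) = 67530/(√274 + (8 + 960)) = 67530/(√274 + 968) = 67530/(968 + √274)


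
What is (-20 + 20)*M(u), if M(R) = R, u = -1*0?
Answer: 0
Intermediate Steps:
u = 0
(-20 + 20)*M(u) = (-20 + 20)*0 = 0*0 = 0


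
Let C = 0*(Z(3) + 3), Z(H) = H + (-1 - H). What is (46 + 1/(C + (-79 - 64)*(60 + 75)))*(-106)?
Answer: -94131074/19305 ≈ -4876.0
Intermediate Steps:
Z(H) = -1
C = 0 (C = 0*(-1 + 3) = 0*2 = 0)
(46 + 1/(C + (-79 - 64)*(60 + 75)))*(-106) = (46 + 1/(0 + (-79 - 64)*(60 + 75)))*(-106) = (46 + 1/(0 - 143*135))*(-106) = (46 + 1/(0 - 19305))*(-106) = (46 + 1/(-19305))*(-106) = (46 - 1/19305)*(-106) = (888029/19305)*(-106) = -94131074/19305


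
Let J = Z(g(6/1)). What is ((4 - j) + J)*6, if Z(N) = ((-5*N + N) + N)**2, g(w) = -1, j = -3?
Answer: 96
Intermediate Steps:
Z(N) = 9*N**2 (Z(N) = (-4*N + N)**2 = (-3*N)**2 = 9*N**2)
J = 9 (J = 9*(-1)**2 = 9*1 = 9)
((4 - j) + J)*6 = ((4 - 1*(-3)) + 9)*6 = ((4 + 3) + 9)*6 = (7 + 9)*6 = 16*6 = 96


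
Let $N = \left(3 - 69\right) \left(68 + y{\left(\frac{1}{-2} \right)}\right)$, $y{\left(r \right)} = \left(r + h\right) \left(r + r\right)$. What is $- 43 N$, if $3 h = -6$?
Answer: $200079$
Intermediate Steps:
$h = -2$ ($h = \frac{1}{3} \left(-6\right) = -2$)
$y{\left(r \right)} = 2 r \left(-2 + r\right)$ ($y{\left(r \right)} = \left(r - 2\right) \left(r + r\right) = \left(-2 + r\right) 2 r = 2 r \left(-2 + r\right)$)
$N = -4653$ ($N = \left(3 - 69\right) \left(68 + \frac{2 \left(-2 + \frac{1}{-2}\right)}{-2}\right) = - 66 \left(68 + 2 \left(- \frac{1}{2}\right) \left(-2 - \frac{1}{2}\right)\right) = - 66 \left(68 + 2 \left(- \frac{1}{2}\right) \left(- \frac{5}{2}\right)\right) = - 66 \left(68 + \frac{5}{2}\right) = \left(-66\right) \frac{141}{2} = -4653$)
$- 43 N = \left(-43\right) \left(-4653\right) = 200079$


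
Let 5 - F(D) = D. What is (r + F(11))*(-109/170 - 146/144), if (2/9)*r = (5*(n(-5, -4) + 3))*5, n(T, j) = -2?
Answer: -719159/4080 ≈ -176.26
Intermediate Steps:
F(D) = 5 - D
r = 225/2 (r = 9*((5*(-2 + 3))*5)/2 = 9*((5*1)*5)/2 = 9*(5*5)/2 = (9/2)*25 = 225/2 ≈ 112.50)
(r + F(11))*(-109/170 - 146/144) = (225/2 + (5 - 1*11))*(-109/170 - 146/144) = (225/2 + (5 - 11))*(-109*1/170 - 146*1/144) = (225/2 - 6)*(-109/170 - 73/72) = (213/2)*(-10129/6120) = -719159/4080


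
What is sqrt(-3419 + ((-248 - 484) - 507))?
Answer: I*sqrt(4658) ≈ 68.25*I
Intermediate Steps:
sqrt(-3419 + ((-248 - 484) - 507)) = sqrt(-3419 + (-732 - 507)) = sqrt(-3419 - 1239) = sqrt(-4658) = I*sqrt(4658)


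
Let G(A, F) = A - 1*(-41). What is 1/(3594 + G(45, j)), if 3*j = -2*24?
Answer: 1/3680 ≈ 0.00027174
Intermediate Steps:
j = -16 (j = (-2*24)/3 = (⅓)*(-48) = -16)
G(A, F) = 41 + A (G(A, F) = A + 41 = 41 + A)
1/(3594 + G(45, j)) = 1/(3594 + (41 + 45)) = 1/(3594 + 86) = 1/3680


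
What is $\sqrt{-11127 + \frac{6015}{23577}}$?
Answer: $\frac{4 i \sqrt{42951934162}}{7859} \approx 105.48 i$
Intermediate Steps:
$\sqrt{-11127 + \frac{6015}{23577}} = \sqrt{-11127 + 6015 \cdot \frac{1}{23577}} = \sqrt{-11127 + \frac{2005}{7859}} = \sqrt{- \frac{87445088}{7859}} = \frac{4 i \sqrt{42951934162}}{7859}$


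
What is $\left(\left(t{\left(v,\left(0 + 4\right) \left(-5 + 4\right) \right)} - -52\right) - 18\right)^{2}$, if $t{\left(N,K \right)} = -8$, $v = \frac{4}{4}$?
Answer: $676$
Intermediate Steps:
$v = 1$ ($v = 4 \cdot \frac{1}{4} = 1$)
$\left(\left(t{\left(v,\left(0 + 4\right) \left(-5 + 4\right) \right)} - -52\right) - 18\right)^{2} = \left(\left(-8 - -52\right) - 18\right)^{2} = \left(\left(-8 + 52\right) - 18\right)^{2} = \left(44 - 18\right)^{2} = 26^{2} = 676$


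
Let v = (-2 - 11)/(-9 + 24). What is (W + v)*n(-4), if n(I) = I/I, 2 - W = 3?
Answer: -28/15 ≈ -1.8667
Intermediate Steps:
W = -1 (W = 2 - 1*3 = 2 - 3 = -1)
n(I) = 1
v = -13/15 ≈ -0.86667
(W + v)*n(-4) = (-1 - 13/15)*1 = -28/15*1 = -28/15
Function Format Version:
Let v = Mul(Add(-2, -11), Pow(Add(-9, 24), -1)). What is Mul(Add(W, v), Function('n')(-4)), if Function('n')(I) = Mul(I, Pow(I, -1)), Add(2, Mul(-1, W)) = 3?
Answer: Rational(-28, 15) ≈ -1.8667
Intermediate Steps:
W = -1 (W = Add(2, Mul(-1, 3)) = Add(2, -3) = -1)
Function('n')(I) = 1
v = Rational(-13, 15) (v = Mul(-13, Pow(15, -1)) = Mul(-13, Rational(1, 15)) = Rational(-13, 15) ≈ -0.86667)
Mul(Add(W, v), Function('n')(-4)) = Mul(Add(-1, Rational(-13, 15)), 1) = Mul(Rational(-28, 15), 1) = Rational(-28, 15)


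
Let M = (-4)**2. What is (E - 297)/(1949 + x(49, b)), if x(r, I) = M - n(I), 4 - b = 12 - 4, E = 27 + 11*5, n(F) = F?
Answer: -215/1969 ≈ -0.10919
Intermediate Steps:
E = 82 (E = 27 + 55 = 82)
M = 16
b = -4 (b = 4 - (12 - 4) = 4 - 1*8 = 4 - 8 = -4)
x(r, I) = 16 - I
(E - 297)/(1949 + x(49, b)) = (82 - 297)/(1949 + (16 - 1*(-4))) = -215/(1949 + (16 + 4)) = -215/(1949 + 20) = -215/1969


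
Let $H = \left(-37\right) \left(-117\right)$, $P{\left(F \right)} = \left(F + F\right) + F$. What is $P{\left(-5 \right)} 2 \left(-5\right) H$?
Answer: $649350$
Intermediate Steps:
$P{\left(F \right)} = 3 F$ ($P{\left(F \right)} = 2 F + F = 3 F$)
$H = 4329$
$P{\left(-5 \right)} 2 \left(-5\right) H = 3 \left(-5\right) 2 \left(-5\right) 4329 = \left(-15\right) 2 \left(-5\right) 4329 = \left(-30\right) \left(-5\right) 4329 = 150 \cdot 4329 = 649350$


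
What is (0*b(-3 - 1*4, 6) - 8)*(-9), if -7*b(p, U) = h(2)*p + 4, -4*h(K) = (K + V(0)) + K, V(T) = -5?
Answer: 72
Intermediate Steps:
h(K) = 5/4 - K/2 (h(K) = -((K - 5) + K)/4 = -((-5 + K) + K)/4 = -(-5 + 2*K)/4 = 5/4 - K/2)
b(p, U) = -4/7 - p/28 (b(p, U) = -((5/4 - ½*2)*p + 4)/7 = -((5/4 - 1)*p + 4)/7 = -(p/4 + 4)/7 = -(4 + p/4)/7 = -4/7 - p/28)
(0*b(-3 - 1*4, 6) - 8)*(-9) = (0*(-4/7 - (-3 - 1*4)/28) - 8)*(-9) = (0*(-4/7 - (-3 - 4)/28) - 8)*(-9) = (0*(-4/7 - 1/28*(-7)) - 8)*(-9) = (0*(-4/7 + ¼) - 8)*(-9) = (0*(-9/28) - 8)*(-9) = (0 - 8)*(-9) = -8*(-9) = 72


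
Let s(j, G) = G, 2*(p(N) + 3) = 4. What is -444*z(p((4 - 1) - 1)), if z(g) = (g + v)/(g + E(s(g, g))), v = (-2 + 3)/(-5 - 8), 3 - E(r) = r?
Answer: 2072/13 ≈ 159.38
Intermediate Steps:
p(N) = -1 (p(N) = -3 + (½)*4 = -3 + 2 = -1)
E(r) = 3 - r
v = -1/13 (v = 1/(-13) = 1*(-1/13) = -1/13 ≈ -0.076923)
z(g) = -1/39 + g/3 (z(g) = (g - 1/13)/(g + (3 - g)) = (-1/13 + g)/3 = (-1/13 + g)*(⅓) = -1/39 + g/3)
-444*z(p((4 - 1) - 1)) = -444*(-1/39 + (⅓)*(-1)) = -444*(-1/39 - ⅓) = -444*(-14/39) = 2072/13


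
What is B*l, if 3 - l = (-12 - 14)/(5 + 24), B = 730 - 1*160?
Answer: 64410/29 ≈ 2221.0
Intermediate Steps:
B = 570 (B = 730 - 160 = 570)
l = 113/29 (l = 3 - (-12 - 14)/(5 + 24) = 3 - (-26)/29 = 3 - 1*(-26/29) = 3 + 26/29 = 113/29 ≈ 3.8966)
B*l = 570*(113/29) = 64410/29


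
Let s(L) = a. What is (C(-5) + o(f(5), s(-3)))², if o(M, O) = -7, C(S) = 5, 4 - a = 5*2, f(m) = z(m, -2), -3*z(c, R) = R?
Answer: 4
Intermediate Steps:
z(c, R) = -R/3
f(m) = ⅔ (f(m) = -⅓*(-2) = ⅔)
a = -6 (a = 4 - 5*2 = 4 - 1*10 = 4 - 10 = -6)
s(L) = -6
(C(-5) + o(f(5), s(-3)))² = (5 - 7)² = (-2)² = 4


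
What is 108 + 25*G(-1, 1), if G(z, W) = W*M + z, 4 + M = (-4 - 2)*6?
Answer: -917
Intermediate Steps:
M = -40 (M = -4 + (-4 - 2)*6 = -4 - 6*6 = -4 - 36 = -40)
G(z, W) = z - 40*W (G(z, W) = W*(-40) + z = -40*W + z = z - 40*W)
108 + 25*G(-1, 1) = 108 + 25*(-1 - 40*1) = 108 + 25*(-1 - 40) = 108 + 25*(-41) = 108 - 1025 = -917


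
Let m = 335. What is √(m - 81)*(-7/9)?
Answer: -7*√254/9 ≈ -12.396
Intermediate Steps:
√(m - 81)*(-7/9) = √(335 - 81)*(-7/9) = √254*(-7*⅑) = √254*(-7/9) = -7*√254/9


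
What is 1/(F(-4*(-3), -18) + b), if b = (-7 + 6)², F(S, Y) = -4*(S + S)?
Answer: -1/95 ≈ -0.010526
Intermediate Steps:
F(S, Y) = -8*S
b = 1 (b = (-1)² = 1)
1/(F(-4*(-3), -18) + b) = 1/(-(-32)*(-3) + 1) = 1/(-8*12 + 1) = 1/(-96 + 1) = 1/(-95) = -1/95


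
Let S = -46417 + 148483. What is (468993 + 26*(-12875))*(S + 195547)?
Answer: 39952461959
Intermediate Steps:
S = 102066
(468993 + 26*(-12875))*(S + 195547) = (468993 + 26*(-12875))*(102066 + 195547) = (468993 - 334750)*297613 = 134243*297613 = 39952461959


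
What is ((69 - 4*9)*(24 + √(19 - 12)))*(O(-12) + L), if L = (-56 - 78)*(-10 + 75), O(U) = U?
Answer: -6907824 - 287826*√7 ≈ -7.6693e+6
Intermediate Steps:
L = -8710 (L = -134*65 = -8710)
((69 - 4*9)*(24 + √(19 - 12)))*(O(-12) + L) = ((69 - 4*9)*(24 + √(19 - 12)))*(-12 - 8710) = ((69 - 36)*(24 + √7))*(-8722) = (33*(24 + √7))*(-8722) = (792 + 33*√7)*(-8722) = -6907824 - 287826*√7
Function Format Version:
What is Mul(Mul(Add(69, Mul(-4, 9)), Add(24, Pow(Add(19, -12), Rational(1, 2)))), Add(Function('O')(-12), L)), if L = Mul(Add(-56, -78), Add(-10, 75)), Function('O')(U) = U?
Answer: Add(-6907824, Mul(-287826, Pow(7, Rational(1, 2)))) ≈ -7.6693e+6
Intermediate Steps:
L = -8710 (L = Mul(-134, 65) = -8710)
Mul(Mul(Add(69, Mul(-4, 9)), Add(24, Pow(Add(19, -12), Rational(1, 2)))), Add(Function('O')(-12), L)) = Mul(Mul(Add(69, Mul(-4, 9)), Add(24, Pow(Add(19, -12), Rational(1, 2)))), Add(-12, -8710)) = Mul(Mul(Add(69, -36), Add(24, Pow(7, Rational(1, 2)))), -8722) = Mul(Mul(33, Add(24, Pow(7, Rational(1, 2)))), -8722) = Mul(Add(792, Mul(33, Pow(7, Rational(1, 2)))), -8722) = Add(-6907824, Mul(-287826, Pow(7, Rational(1, 2))))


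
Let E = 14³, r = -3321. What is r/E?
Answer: -3321/2744 ≈ -1.2103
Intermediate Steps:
E = 2744
r/E = -3321/2744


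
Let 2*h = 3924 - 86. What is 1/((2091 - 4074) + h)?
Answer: -1/64 ≈ -0.015625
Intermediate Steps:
h = 1919 (h = (3924 - 86)/2 = (½)*3838 = 1919)
1/((2091 - 4074) + h) = 1/((2091 - 4074) + 1919) = 1/(-1983 + 1919) = 1/(-64) = -1/64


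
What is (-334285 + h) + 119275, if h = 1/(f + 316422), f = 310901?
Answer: -134880718229/627323 ≈ -2.1501e+5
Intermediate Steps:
h = 1/627323 (h = 1/(310901 + 316422) = 1/627323 ≈ 1.5941e-6)
(-334285 + h) + 119275 = (-334285 + 1/627323) + 119275 = -209704669054/627323 + 119275 = -134880718229/627323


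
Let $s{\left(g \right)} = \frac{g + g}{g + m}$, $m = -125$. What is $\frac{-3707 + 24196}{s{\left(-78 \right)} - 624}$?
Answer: $- \frac{4159267}{126516} \approx -32.875$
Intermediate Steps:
$s{\left(g \right)} = \frac{2 g}{-125 + g}$ ($s{\left(g \right)} = \frac{g + g}{g - 125} = \frac{2 g}{-125 + g}$)
$\frac{-3707 + 24196}{s{\left(-78 \right)} - 624} = \frac{-3707 + 24196}{2 \left(-78\right) \frac{1}{-125 - 78} - 624} = \frac{20489}{2 \left(-78\right) \frac{1}{-203} - 624} = \frac{20489}{2 \left(-78\right) \left(- \frac{1}{203}\right) - 624} = \frac{20489}{\frac{156}{203} - 624} = \frac{20489}{- \frac{126516}{203}} = 20489 \left(- \frac{203}{126516}\right) = - \frac{4159267}{126516}$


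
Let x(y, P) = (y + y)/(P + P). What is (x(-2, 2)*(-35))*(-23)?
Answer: -805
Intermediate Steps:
x(y, P) = y/P (x(y, P) = (2*y)/((2*P)) = (2*y)*(1/(2*P)) = y/P)
(x(-2, 2)*(-35))*(-23) = (-2/2*(-35))*(-23) = (-2*1/2*(-35))*(-23) = -1*(-35)*(-23) = 35*(-23) = -805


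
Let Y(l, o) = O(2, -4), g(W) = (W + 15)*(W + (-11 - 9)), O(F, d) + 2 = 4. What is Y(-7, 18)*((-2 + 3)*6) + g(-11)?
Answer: -112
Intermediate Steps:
O(F, d) = 2 (O(F, d) = -2 + 4 = 2)
g(W) = (-20 + W)*(15 + W) (g(W) = (15 + W)*(W - 20) = (15 + W)*(-20 + W) = (-20 + W)*(15 + W))
Y(l, o) = 2
Y(-7, 18)*((-2 + 3)*6) + g(-11) = 2*((-2 + 3)*6) + (-300 + (-11)² - 5*(-11)) = 2*(1*6) + (-300 + 121 + 55) = 2*6 - 124 = 12 - 124 = -112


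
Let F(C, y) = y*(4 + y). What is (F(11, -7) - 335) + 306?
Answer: -8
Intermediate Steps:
(F(11, -7) - 335) + 306 = (-7*(4 - 7) - 335) + 306 = (-7*(-3) - 335) + 306 = (21 - 335) + 306 = -314 + 306 = -8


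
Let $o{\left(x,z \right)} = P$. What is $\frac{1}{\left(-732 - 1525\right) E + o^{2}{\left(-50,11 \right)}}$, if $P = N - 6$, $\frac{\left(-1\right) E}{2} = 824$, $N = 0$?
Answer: $\frac{1}{3719572} \approx 2.6885 \cdot 10^{-7}$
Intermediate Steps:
$E = -1648$ ($E = \left(-2\right) 824 = -1648$)
$P = -6$ ($P = 0 - 6 = -6$)
$o{\left(x,z \right)} = -6$
$\frac{1}{\left(-732 - 1525\right) E + o^{2}{\left(-50,11 \right)}} = \frac{1}{\left(-732 - 1525\right) \left(-1648\right) + \left(-6\right)^{2}} = \frac{1}{\left(-2257\right) \left(-1648\right) + 36} = \frac{1}{3719536 + 36} = \frac{1}{3719572}$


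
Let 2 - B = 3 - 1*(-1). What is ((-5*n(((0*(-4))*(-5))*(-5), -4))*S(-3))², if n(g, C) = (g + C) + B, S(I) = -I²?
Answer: 72900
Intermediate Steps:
B = -2 (B = 2 - (3 - 1*(-1)) = 2 - (3 + 1) = 2 - 1*4 = 2 - 4 = -2)
n(g, C) = -2 + C + g (n(g, C) = (g + C) - 2 = (C + g) - 2 = -2 + C + g)
((-5*n(((0*(-4))*(-5))*(-5), -4))*S(-3))² = ((-5*(-2 - 4 + ((0*(-4))*(-5))*(-5)))*(-1*(-3)²))² = ((-5*(-2 - 4 + (0*(-5))*(-5)))*(-1*9))² = (-5*(-2 - 4 + 0*(-5))*(-9))² = (-5*(-2 - 4 + 0)*(-9))² = (-5*(-6)*(-9))² = (30*(-9))² = (-270)² = 72900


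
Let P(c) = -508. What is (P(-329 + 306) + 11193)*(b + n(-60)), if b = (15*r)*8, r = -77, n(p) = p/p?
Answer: -98718715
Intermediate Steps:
n(p) = 1
b = -9240 (b = (15*(-77))*8 = -1155*8 = -9240)
(P(-329 + 306) + 11193)*(b + n(-60)) = (-508 + 11193)*(-9240 + 1) = 10685*(-9239) = -98718715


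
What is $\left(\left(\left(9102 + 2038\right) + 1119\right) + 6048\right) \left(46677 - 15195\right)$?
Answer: $576340974$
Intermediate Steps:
$\left(\left(\left(9102 + 2038\right) + 1119\right) + 6048\right) \left(46677 - 15195\right) = \left(\left(11140 + 1119\right) + 6048\right) 31482 = \left(12259 + 6048\right) 31482 = 18307 \cdot 31482 = 576340974$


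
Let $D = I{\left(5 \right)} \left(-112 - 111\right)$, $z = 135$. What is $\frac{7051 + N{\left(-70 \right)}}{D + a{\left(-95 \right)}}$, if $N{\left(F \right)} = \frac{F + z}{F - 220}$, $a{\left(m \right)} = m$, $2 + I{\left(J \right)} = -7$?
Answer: $\frac{408945}{110896} \approx 3.6876$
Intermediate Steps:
$I{\left(J \right)} = -9$ ($I{\left(J \right)} = -2 - 7 = -9$)
$N{\left(F \right)} = \frac{135 + F}{-220 + F}$ ($N{\left(F \right)} = \frac{F + 135}{F - 220} = \frac{135 + F}{-220 + F}$)
$D = 2007$ ($D = - 9 \left(-112 - 111\right) = \left(-9\right) \left(-223\right) = 2007$)
$\frac{7051 + N{\left(-70 \right)}}{D + a{\left(-95 \right)}} = \frac{7051 + \frac{135 - 70}{-220 - 70}}{2007 - 95} = \frac{7051 + \frac{1}{-290} \cdot 65}{1912} = \left(7051 - \frac{13}{58}\right) \frac{1}{1912} = \frac{408945}{58} \cdot \frac{1}{1912} = \frac{408945}{110896}$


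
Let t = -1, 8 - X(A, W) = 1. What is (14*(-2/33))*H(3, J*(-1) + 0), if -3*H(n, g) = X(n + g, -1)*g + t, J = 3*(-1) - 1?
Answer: 84/11 ≈ 7.6364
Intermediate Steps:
J = -4 (J = -3 - 1 = -4)
X(A, W) = 7 (X(A, W) = 8 - 1*1 = 8 - 1 = 7)
H(n, g) = ⅓ - 7*g/3 (H(n, g) = -(7*g - 1)/3 = -(-1 + 7*g)/3 = ⅓ - 7*g/3)
(14*(-2/33))*H(3, J*(-1) + 0) = (14*(-2/33))*(⅓ - 7*(-4*(-1) + 0)/3) = (14*(-2*1/33))*(⅓ - 7*(4 + 0)/3) = (14*(-2/33))*(⅓ - 7/3*4) = -28*(⅓ - 28/3)/33 = -28/33*(-9) = 84/11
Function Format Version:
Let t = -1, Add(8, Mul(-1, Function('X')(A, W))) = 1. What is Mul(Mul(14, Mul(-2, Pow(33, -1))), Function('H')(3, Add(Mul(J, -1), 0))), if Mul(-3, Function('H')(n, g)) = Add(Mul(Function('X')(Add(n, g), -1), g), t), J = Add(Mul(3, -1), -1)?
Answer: Rational(84, 11) ≈ 7.6364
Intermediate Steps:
J = -4 (J = Add(-3, -1) = -4)
Function('X')(A, W) = 7 (Function('X')(A, W) = Add(8, Mul(-1, 1)) = Add(8, -1) = 7)
Function('H')(n, g) = Add(Rational(1, 3), Mul(Rational(-7, 3), g)) (Function('H')(n, g) = Mul(Rational(-1, 3), Add(Mul(7, g), -1)) = Mul(Rational(-1, 3), Add(-1, Mul(7, g))) = Add(Rational(1, 3), Mul(Rational(-7, 3), g)))
Mul(Mul(14, Mul(-2, Pow(33, -1))), Function('H')(3, Add(Mul(J, -1), 0))) = Mul(Mul(14, Mul(-2, Pow(33, -1))), Add(Rational(1, 3), Mul(Rational(-7, 3), Add(Mul(-4, -1), 0)))) = Mul(Mul(14, Mul(-2, Rational(1, 33))), Add(Rational(1, 3), Mul(Rational(-7, 3), Add(4, 0)))) = Mul(Mul(14, Rational(-2, 33)), Add(Rational(1, 3), Mul(Rational(-7, 3), 4))) = Mul(Rational(-28, 33), Add(Rational(1, 3), Rational(-28, 3))) = Mul(Rational(-28, 33), -9) = Rational(84, 11)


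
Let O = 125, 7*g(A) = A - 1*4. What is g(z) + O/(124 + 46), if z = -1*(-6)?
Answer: 243/238 ≈ 1.0210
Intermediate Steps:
z = 6
g(A) = -4/7 + A/7 (g(A) = (A - 1*4)/7 = (A - 4)/7 = (-4 + A)/7 = -4/7 + A/7)
g(z) + O/(124 + 46) = (-4/7 + (1/7)*6) + 125/(124 + 46) = (-4/7 + 6/7) + 125/170 = 2/7 + 125*(1/170) = 2/7 + 25/34 = 243/238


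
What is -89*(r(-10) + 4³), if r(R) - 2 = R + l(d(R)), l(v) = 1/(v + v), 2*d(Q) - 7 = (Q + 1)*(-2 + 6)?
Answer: -144447/29 ≈ -4980.9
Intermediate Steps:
d(Q) = 11/2 + 2*Q (d(Q) = 7/2 + ((Q + 1)*(-2 + 6))/2 = 7/2 + ((1 + Q)*4)/2 = 7/2 + (4 + 4*Q)/2 = 7/2 + (2 + 2*Q) = 11/2 + 2*Q)
l(v) = 1/(2*v)
r(R) = 2 + R + 1/(2*(11/2 + 2*R)) (r(R) = 2 + (R + 1/(2*(11/2 + 2*R))) = 2 + R + 1/(2*(11/2 + 2*R)))
-89*(r(-10) + 4³) = -89*((1 + (2 - 10)*(11 + 4*(-10)))/(11 + 4*(-10)) + 4³) = -89*((1 - 8*(11 - 40))/(11 - 40) + 64) = -89*((1 - 8*(-29))/(-29) + 64) = -89*(-(1 + 232)/29 + 64) = -89*(-1/29*233 + 64) = -89*(-233/29 + 64) = -89*1623/29 = -144447/29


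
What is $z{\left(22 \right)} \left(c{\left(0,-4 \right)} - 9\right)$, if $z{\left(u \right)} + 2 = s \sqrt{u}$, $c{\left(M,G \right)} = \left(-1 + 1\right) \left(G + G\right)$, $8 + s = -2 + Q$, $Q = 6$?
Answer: $18 + 36 \sqrt{22} \approx 186.85$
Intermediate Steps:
$s = -4$ ($s = -8 + \left(-2 + 6\right) = -8 + 4 = -4$)
$c{\left(M,G \right)} = 0$ ($c{\left(M,G \right)} = 0 \cdot 2 G = 0$)
$z{\left(u \right)} = -2 - 4 \sqrt{u}$
$z{\left(22 \right)} \left(c{\left(0,-4 \right)} - 9\right) = \left(-2 - 4 \sqrt{22}\right) \left(0 - 9\right) = \left(-2 - 4 \sqrt{22}\right) \left(-9\right) = 18 + 36 \sqrt{22}$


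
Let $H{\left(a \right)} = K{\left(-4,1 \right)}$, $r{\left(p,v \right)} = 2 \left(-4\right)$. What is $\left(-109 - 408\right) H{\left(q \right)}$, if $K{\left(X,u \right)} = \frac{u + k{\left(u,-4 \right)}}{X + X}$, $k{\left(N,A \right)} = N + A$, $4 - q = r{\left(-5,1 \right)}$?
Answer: $- \frac{517}{4} \approx -129.25$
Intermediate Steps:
$r{\left(p,v \right)} = -8$
$q = 12$ ($q = 4 - -8 = 4 + 8 = 12$)
$k{\left(N,A \right)} = A + N$
$K{\left(X,u \right)} = \frac{-4 + 2 u}{2 X}$ ($K{\left(X,u \right)} = \frac{u + \left(-4 + u\right)}{X + X} = \frac{-4 + 2 u}{2 X}$)
$H{\left(a \right)} = \frac{1}{4}$ ($H{\left(a \right)} = \frac{-2 + 1}{-4} = \left(- \frac{1}{4}\right) \left(-1\right) = \frac{1}{4}$)
$\left(-109 - 408\right) H{\left(q \right)} = \left(-109 - 408\right) \frac{1}{4} = \left(-517\right) \frac{1}{4} = - \frac{517}{4}$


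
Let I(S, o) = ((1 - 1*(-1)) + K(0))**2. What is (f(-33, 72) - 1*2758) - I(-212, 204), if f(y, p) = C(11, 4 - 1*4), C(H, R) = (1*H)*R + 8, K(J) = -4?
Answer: -2754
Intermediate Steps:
C(H, R) = 8 + H*R (C(H, R) = H*R + 8 = 8 + H*R)
f(y, p) = 8 (f(y, p) = 8 + 11*(4 - 1*4) = 8 + 11*(4 - 4) = 8 + 11*0 = 8 + 0 = 8)
I(S, o) = 4 (I(S, o) = ((1 - 1*(-1)) - 4)**2 = ((1 + 1) - 4)**2 = (2 - 4)**2 = (-2)**2 = 4)
(f(-33, 72) - 1*2758) - I(-212, 204) = (8 - 1*2758) - 1*4 = (8 - 2758) - 4 = -2750 - 4 = -2754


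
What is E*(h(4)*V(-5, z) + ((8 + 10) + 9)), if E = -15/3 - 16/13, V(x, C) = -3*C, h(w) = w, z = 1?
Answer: -1215/13 ≈ -93.462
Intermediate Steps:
E = -81/13 (E = -15*1/3 - 16*1/13 = -5 - 16/13 = -81/13 ≈ -6.2308)
E*(h(4)*V(-5, z) + ((8 + 10) + 9)) = -81*(4*(-3*1) + ((8 + 10) + 9))/13 = -81*(4*(-3) + (18 + 9))/13 = -81*(-12 + 27)/13 = -81/13*15 = -1215/13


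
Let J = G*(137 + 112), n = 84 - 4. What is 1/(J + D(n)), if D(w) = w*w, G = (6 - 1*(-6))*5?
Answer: 1/21340 ≈ 4.6860e-5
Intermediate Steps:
G = 60 (G = (6 + 6)*5 = 12*5 = 60)
n = 80
D(w) = w**2
J = 14940 (J = 60*(137 + 112) = 60*249 = 14940)
1/(J + D(n)) = 1/(14940 + 80**2) = 1/(14940 + 6400) = 1/21340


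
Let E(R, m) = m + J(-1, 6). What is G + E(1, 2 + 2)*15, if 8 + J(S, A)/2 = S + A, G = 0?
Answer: -30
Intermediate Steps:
J(S, A) = -16 + 2*A + 2*S (J(S, A) = -16 + 2*(S + A) = -16 + 2*(A + S) = -16 + (2*A + 2*S) = -16 + 2*A + 2*S)
E(R, m) = -6 + m (E(R, m) = m + (-16 + 2*6 + 2*(-1)) = m + (-16 + 12 - 2) = m - 6 = -6 + m)
G + E(1, 2 + 2)*15 = 0 + (-6 + (2 + 2))*15 = 0 + (-6 + 4)*15 = 0 - 2*15 = 0 - 30 = -30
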